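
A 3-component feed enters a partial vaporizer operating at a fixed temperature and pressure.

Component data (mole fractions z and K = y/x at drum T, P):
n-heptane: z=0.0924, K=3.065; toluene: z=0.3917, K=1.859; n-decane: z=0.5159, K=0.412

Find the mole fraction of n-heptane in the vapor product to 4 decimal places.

y_n-heptane = 0.1687

Material balance + equilibrium reduce to Σ zᵢ(Kᵢ−1)/(1+V/F(Kᵢ−1)) = 0.
Check two-phase: ΣzᵢKᵢ = 1.2239 > 1 and Σzᵢ/Kᵢ = 1.4930 > 1, so g(0) = 0.2239 > 0 and g(1) = -0.4930 < 0.
Newton iteration, V/F⁰ = 0.5:
  V/F = 0.5000: g = -0.10042, g' = -0.5947 → V/F = 0.3311
  V/F = 0.3311: g = -0.00142, g' = -0.5892 → V/F = 0.3287
Converged at V/F = 0.3287.
Compositions from xᵢ = zᵢ/(1+V/F(Kᵢ−1)), yᵢ = Kᵢxᵢ:
  n-heptane: x = 0.0550, y = 0.1687
  toluene: x = 0.3054, y = 0.5678
  n-decane: x = 0.6395, y = 0.2635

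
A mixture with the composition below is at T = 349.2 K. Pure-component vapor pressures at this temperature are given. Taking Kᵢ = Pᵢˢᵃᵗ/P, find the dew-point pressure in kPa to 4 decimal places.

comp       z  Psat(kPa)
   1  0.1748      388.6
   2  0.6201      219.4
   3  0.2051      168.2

At the dew point ψ → 1, so Σzᵢ/Kᵢ = 1 with Kᵢ = Pᵢˢᵃᵗ/P ⇒ 1/P = Σzᵢ/Pᵢˢᵃᵗ.
1/P = 0.1748/388.6 + 0.6201/219.4 + 0.2051/168.2 = 0.0044955 ⇒ P = 222.4424 kPa

Pdew = 222.4424 kPa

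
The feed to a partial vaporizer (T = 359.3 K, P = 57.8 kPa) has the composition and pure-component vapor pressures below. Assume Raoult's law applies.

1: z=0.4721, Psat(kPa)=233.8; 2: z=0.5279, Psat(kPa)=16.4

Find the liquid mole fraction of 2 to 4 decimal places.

x_2 = 0.8096

Raoult's law: Kᵢ = Pᵢˢᵃᵗ/P = Pᵢˢᵃᵗ/57.8.
  K_1 = 233.8/57.8 = 4.044983, K_2 = 16.4/57.8 = 0.283737
Binary case is linear: z₁(K₁−1)(1+ψ(K₂−1)) + z₂(K₂−1)(1+ψ(K₁−1)) = 0
⇒ ψ = [z₁(K₁−1)+z₂(K₂−1)] / [−(K₁−1)(K₂−1)] = 1.05942/2.18101 = 0.4857
Compositions from xᵢ = zᵢ/(1+ψ(Kᵢ−1)), yᵢ = Kᵢxᵢ:
  1: x = 0.1904, y = 0.7703
  2: x = 0.8096, y = 0.2297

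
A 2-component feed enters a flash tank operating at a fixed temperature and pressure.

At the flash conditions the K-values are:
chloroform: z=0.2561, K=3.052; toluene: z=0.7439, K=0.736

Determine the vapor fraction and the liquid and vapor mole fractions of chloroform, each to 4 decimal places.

Let ψ = V/F and solve Σ zᵢ(Kᵢ−1)/(1+ψ(Kᵢ−1)) = 0.
g(0) = ΣzᵢKᵢ − 1 = 0.3291 and g(1) = 1 − Σzᵢ/Kᵢ = -0.0946, so a root lies in (0, 1).
Binary case is linear: z₁(K₁−1)(1+ψ(K₂−1)) + z₂(K₂−1)(1+ψ(K₁−1)) = 0
⇒ ψ = [z₁(K₁−1)+z₂(K₂−1)] / [−(K₁−1)(K₂−1)] = 0.32913/0.54173 = 0.6076
Compositions from xᵢ = zᵢ/(1+ψ(Kᵢ−1)), yᵢ = Kᵢxᵢ:
  chloroform: x = 0.1140, y = 0.3479
  toluene: x = 0.8860, y = 0.6521

ψ = 0.6076, x_chloroform = 0.1140, y_chloroform = 0.3479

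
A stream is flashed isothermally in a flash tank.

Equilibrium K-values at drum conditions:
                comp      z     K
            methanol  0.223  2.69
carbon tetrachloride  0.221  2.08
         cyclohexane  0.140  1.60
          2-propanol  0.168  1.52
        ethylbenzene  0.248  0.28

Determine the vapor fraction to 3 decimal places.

Rachford–Rice: g(ψ) = Σ zᵢ(Kᵢ−1)/(1+ψ(Kᵢ−1)) = 0.
g(0) = ΣzᵢKᵢ − 1 = 0.608 and g(1) = 1 − Σzᵢ/Kᵢ = -0.273, so a root lies in (0, 1).
Newton iteration, ψ⁰ = 0.61:
  ψ = 0.610: g = 0.1389, g' = -0.710 → ψ = 0.806
  ψ = 0.806: g = -0.0197, g' = -0.962 → ψ = 0.785
Converged at ψ = 0.785.

ψ = 0.785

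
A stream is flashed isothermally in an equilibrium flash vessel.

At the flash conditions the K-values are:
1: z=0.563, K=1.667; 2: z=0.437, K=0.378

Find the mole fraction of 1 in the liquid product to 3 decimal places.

x_1 = 0.483

Newton–Raphson from ψ = 0.5:
  ψ = 0.500: g = -0.1129, g' = -0.497 → ψ = 0.273
  ψ = 0.273: g = -0.0097, g' = -0.425 → ψ = 0.250
Converged at ψ = 0.250.
Compositions from xᵢ = zᵢ/(1+ψ(Kᵢ−1)), yᵢ = Kᵢxᵢ:
  1: x = 0.483, y = 0.804
  2: x = 0.517, y = 0.196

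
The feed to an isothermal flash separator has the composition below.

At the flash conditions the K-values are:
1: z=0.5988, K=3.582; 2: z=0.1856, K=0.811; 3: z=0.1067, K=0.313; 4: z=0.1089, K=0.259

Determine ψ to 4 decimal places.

ψ = 0.8908

Newton iteration, ψ⁰ = 0.5:
  ψ = 0.5000: g = 0.39627, g' = -1.0364 → ψ = 0.8824
  ψ = 0.8824: g = 0.01029, g' = -1.2047 → ψ = 0.8909
  ψ = 0.8909: g = -0.00010, g' = -1.2284 → ψ = 0.8908
Converged at ψ = 0.8908.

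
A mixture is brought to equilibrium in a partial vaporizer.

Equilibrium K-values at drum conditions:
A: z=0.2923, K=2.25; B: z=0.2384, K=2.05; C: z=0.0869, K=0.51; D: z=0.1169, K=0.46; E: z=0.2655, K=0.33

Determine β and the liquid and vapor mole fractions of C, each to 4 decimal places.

Newton iteration, β⁰ = 0.5:
  β = 0.5000: g = -0.02138, g' = -0.6561 → β = 0.4674
  β = 0.4674: g = -0.00012, g' = -0.6490 → β = 0.4672
Converged at β = 0.4672.
Compositions from xᵢ = zᵢ/(1+β(Kᵢ−1)), yᵢ = Kᵢxᵢ:
  A: x = 0.1845, y = 0.4152
  B: x = 0.1599, y = 0.3279
  C: x = 0.1127, y = 0.0575
  D: x = 0.1563, y = 0.0719
  E: x = 0.3865, y = 0.1275

β = 0.4672, x_C = 0.1127, y_C = 0.0575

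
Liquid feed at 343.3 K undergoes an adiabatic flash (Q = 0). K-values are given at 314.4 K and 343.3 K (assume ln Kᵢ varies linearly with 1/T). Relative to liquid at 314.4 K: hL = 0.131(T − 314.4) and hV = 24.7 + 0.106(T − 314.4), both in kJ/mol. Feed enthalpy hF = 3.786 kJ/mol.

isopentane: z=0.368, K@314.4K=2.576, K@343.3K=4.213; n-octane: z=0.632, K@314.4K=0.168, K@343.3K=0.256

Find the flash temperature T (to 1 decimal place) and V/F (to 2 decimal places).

Adiabatic flash: solve Rachford–Rice at each trial T, then check hF = ψ·hV(T) + (1−ψ)·hL(T).
  T = 314.4 K: K = (2.576, 0.168), RR gives ψ = 0.041, H_out = 1.020 kJ/mol
  T = 343.3 K: K = (4.213, 0.256), RR gives ψ = 0.298, H_out = 10.929 kJ/mol
  T = 328.9 K: K = (3.333, 0.209), RR gives ψ = 0.195, H_out = 6.636 kJ/mol
  T = 321.6 K: K = (2.936, 0.188), RR gives ψ = 0.127, H_out = 4.050 kJ/mol
  T = 318.0 K: K = (2.752, 0.178), RR gives ψ = 0.087, H_out = 2.610 kJ/mol
  T = 319.8 K: K = (2.843, 0.183), RR gives ψ = 0.107, H_out = 3.346 kJ/mol
Linear interpolation between T = 319.8 (H_out = 3.346) and T = 321.6 (H_out = 4.050) on hF = 3.786 gives T ≈ 320.9 K, at which ψ = 0.12.

T = 320.9 K, V/F = 0.12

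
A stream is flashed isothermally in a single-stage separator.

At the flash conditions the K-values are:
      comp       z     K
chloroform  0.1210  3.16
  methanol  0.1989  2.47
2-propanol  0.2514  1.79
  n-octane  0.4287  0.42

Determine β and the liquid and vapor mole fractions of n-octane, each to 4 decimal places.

Let β = V/F and solve Σ zᵢ(Kᵢ−1)/(1+β(Kᵢ−1)) = 0.
Check two-phase: ΣzᵢKᵢ = 1.5037 > 1 and Σzᵢ/Kᵢ = 1.2800 > 1, so g(0) = 0.5037 > 0 and g(1) = -0.2800 < 0.
Newton–Raphson from β = 0.5:
  β = 0.5000: g = 0.08634, g' = -0.6400 → β = 0.6349
  β = 0.6349: g = 0.00013, g' = -0.6463 → β = 0.6351
Converged at β = 0.6351.
Compositions from xᵢ = zᵢ/(1+β(Kᵢ−1)), yᵢ = Kᵢxᵢ:
  chloroform: x = 0.0510, y = 0.1612
  methanol: x = 0.1029, y = 0.2541
  2-propanol: x = 0.1674, y = 0.2997
  n-octane: x = 0.6787, y = 0.2851

β = 0.6351, x_n-octane = 0.6787, y_n-octane = 0.2851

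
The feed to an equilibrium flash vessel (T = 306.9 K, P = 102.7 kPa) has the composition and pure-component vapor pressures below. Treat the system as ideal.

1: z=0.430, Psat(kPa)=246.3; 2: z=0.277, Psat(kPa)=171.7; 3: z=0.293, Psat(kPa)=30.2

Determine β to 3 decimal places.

Raoult's law: Kᵢ = Pᵢˢᵃᵗ/P = Pᵢˢᵃᵗ/102.7.
  K_1 = 246.3/102.7 = 2.39825, K_2 = 171.7/102.7 = 1.67186, K_3 = 30.2/102.7 = 0.29406
Material balance + equilibrium reduce to Σ zᵢ(Kᵢ−1)/(1+β(Kᵢ−1)) = 0.
Feasibility: ΣzᵢKᵢ = 1.581, Σzᵢ/Kᵢ = 1.341 — both > 1, two phases present.
Iterate (Newton) starting at β = 0.5:
  β = 0.500: g = 0.1735, g' = -0.710 → β = 0.744
  β = 0.744: g = -0.0172, g' = -0.906 → β = 0.725
Converged at β = 0.725.

β = 0.725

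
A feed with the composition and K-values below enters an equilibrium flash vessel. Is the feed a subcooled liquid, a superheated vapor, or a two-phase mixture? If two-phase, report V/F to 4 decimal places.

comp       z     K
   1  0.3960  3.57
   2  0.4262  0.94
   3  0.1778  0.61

ΣzᵢKᵢ = 1.9228; Σzᵢ/Kᵢ = 0.8558.
Since Σzᵢ/Kᵢ < 1 the mixture is above its dew point — single vapor phase.

superheated vapor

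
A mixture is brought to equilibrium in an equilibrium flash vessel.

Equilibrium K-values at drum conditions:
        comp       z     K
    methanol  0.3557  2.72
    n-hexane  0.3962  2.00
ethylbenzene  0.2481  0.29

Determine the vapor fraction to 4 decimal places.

ψ = 0.8666

Newton iteration, ψ⁰ = 0.43:
  ψ = 0.4300: g = 0.37519, g' = -0.8006 → ψ = 0.8986
  ψ = 0.8986: g = -0.03762, g' = -1.2268 → ψ = 0.8680
  ψ = 0.8680: g = -0.00150, g' = -1.1321 → ψ = 0.8666
Converged at ψ = 0.8666.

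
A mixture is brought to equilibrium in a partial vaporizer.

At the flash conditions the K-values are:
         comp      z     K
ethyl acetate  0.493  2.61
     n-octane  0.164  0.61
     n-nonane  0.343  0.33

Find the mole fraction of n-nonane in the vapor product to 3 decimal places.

Rachford–Rice: g(ψ) = Σ zᵢ(Kᵢ−1)/(1+ψ(Kᵢ−1)) = 0.
Feasibility: ΣzᵢKᵢ = 1.500, Σzᵢ/Kᵢ = 1.497 — both > 1, two phases present.
Newton iteration, ψ⁰ = 0.5:
  ψ = 0.500: g = 0.0147, g' = -0.779 → ψ = 0.519
Converged at ψ = 0.519.
Compositions from xᵢ = zᵢ/(1+ψ(Kᵢ−1)), yᵢ = Kᵢxᵢ:
  ethyl acetate: x = 0.269, y = 0.701
  n-octane: x = 0.206, y = 0.125
  n-nonane: x = 0.526, y = 0.174

y_n-nonane = 0.174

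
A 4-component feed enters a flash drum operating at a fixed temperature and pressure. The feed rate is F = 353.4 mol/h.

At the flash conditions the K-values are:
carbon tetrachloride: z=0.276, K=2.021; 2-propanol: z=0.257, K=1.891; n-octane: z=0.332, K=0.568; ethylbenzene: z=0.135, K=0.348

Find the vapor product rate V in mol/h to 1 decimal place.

V = 201.2 mol/h

Rachford–Rice: g(ψ) = Σ zᵢ(Kᵢ−1)/(1+ψ(Kᵢ−1)) = 0.
g(0) = ΣzᵢKᵢ − 1 = 0.279 and g(1) = 1 − Σzᵢ/Kᵢ = -0.245, so a root lies in (0, 1).
Iterate (Newton) starting at ψ = 0.5:
  ψ = 0.500: g = 0.0314, g' = -0.451 → ψ = 0.570
  ψ = 0.570: g = -0.0002, g' = -0.459 → ψ = 0.569
Converged at ψ = 0.569.
Then V = ψ·F = 0.5692·353.4 = 201.2 mol/h and L = F − V = 152.2 mol/h.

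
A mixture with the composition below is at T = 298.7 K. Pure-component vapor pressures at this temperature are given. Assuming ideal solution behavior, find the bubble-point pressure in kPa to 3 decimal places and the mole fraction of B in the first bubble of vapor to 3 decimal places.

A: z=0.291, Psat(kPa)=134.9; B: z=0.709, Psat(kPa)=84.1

At the bubble point ψ → 0, so ΣzᵢKᵢ = 1 with Kᵢ = Pᵢˢᵃᵗ/P ⇒ P = ΣzᵢPᵢˢᵃᵗ.
P = 0.291·134.9 + 0.709·84.1 = 98.883 kPa
yᵢ = zᵢPᵢˢᵃᵗ/P ⇒ y_B = 0.709·84.1/98.883 = 0.603

Pbub = 98.883 kPa, y_B = 0.603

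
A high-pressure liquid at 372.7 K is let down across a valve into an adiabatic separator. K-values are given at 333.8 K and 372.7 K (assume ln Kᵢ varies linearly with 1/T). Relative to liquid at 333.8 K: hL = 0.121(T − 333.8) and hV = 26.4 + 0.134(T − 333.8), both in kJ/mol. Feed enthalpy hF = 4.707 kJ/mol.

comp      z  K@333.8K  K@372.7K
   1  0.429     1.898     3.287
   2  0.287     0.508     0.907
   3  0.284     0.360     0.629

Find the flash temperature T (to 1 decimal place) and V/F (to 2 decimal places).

Adiabatic flash: solve Rachford–Rice at each trial T, then check hF = ψ·hV(T) + (1−ψ)·hL(T).
  T = 333.8 K: K = (1.898, 0.508, 0.360), RR gives ψ = 0.122, H_out = 3.212 kJ/mol
  T = 372.7 K: K = (3.287, 0.907, 0.629), RR gives ψ = 1.000, H_out = 31.613 kJ/mol
  T = 353.2 K: K = (2.534, 0.689, 0.483), RR gives ψ = 0.643, H_out = 19.474 kJ/mol
  T = 343.5 K: K = (2.202, 0.594, 0.419), RR gives ψ = 0.389, H_out = 11.480 kJ/mol
  T = 338.6 K: K = (2.045, 0.550, 0.388), RR gives ψ = 0.259, H_out = 7.438 kJ/mol
  T = 336.2 K: K = (1.971, 0.529, 0.374), RR gives ψ = 0.192, H_out = 5.373 kJ/mol
  T = 335.0 K: K = (1.934, 0.518, 0.367), RR gives ψ = 0.158, H_out = 4.307 kJ/mol
  T = 335.6 K: K = (1.952, 0.523, 0.370), RR gives ψ = 0.175, H_out = 4.843 kJ/mol
Linear interpolation between T = 335.0 (H_out = 4.307) and T = 335.6 (H_out = 4.843) on hF = 4.707 gives T ≈ 335.4 K, at which ψ = 0.17.

T = 335.4 K, V/F = 0.17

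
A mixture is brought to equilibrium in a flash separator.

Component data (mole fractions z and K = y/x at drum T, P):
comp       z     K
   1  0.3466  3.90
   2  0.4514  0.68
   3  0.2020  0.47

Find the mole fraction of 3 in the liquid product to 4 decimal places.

x_3 = 0.3094

Material balance + equilibrium reduce to Σ zᵢ(Kᵢ−1)/(1+V/F(Kᵢ−1)) = 0.
Feasibility: ΣzᵢKᵢ = 1.7536, Σzᵢ/Kᵢ = 1.1825 — both > 1, two phases present.
Newton iteration, V/F⁰ = 0.5:
  V/F = 0.5000: g = 0.09264, g' = -0.6562 → V/F = 0.6412
  V/F = 0.6412: g = 0.00761, g' = -0.5599 → V/F = 0.6548
  V/F = 0.6548: g = 0.00004, g' = -0.5539 → V/F = 0.6549
Converged at V/F = 0.6549.
Compositions from xᵢ = zᵢ/(1+V/F(Kᵢ−1)), yᵢ = Kᵢxᵢ:
  1: x = 0.1196, y = 0.4663
  2: x = 0.5711, y = 0.3883
  3: x = 0.3094, y = 0.1454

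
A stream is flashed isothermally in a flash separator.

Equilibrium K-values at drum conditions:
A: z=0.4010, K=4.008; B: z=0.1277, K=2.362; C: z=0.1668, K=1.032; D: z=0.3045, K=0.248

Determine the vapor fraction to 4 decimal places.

Newton iteration, ψ⁰ = 0.5:
  ψ = 0.5000: g = 0.22347, g' = -1.1049 → ψ = 0.7023
  ψ = 0.7023: g = -0.00356, g' = -1.2098 → ψ = 0.6993
Converged at ψ = 0.6993.

ψ = 0.6993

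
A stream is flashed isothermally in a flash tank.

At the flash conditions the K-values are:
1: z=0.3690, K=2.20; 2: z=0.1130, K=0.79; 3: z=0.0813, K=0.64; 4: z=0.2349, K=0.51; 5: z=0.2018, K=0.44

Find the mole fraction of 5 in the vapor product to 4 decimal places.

y_5 = 0.1062

Rachford–Rice: g(V/F) = Σ zᵢ(Kᵢ−1)/(1+V/F(Kᵢ−1)) = 0.
Check two-phase: ΣzᵢKᵢ = 1.1617 > 1 and Σzᵢ/Kᵢ = 1.3570 > 1, so g(0) = 0.1617 > 0 and g(1) = -0.3570 < 0.
Newton–Raphson from V/F = 0.5:
  V/F = 0.5000: g = -0.09486, g' = -0.4505 → V/F = 0.2894
  V/F = 0.2894: g = 0.00173, g' = -0.4782 → V/F = 0.2930
Converged at V/F = 0.2930.
Compositions from xᵢ = zᵢ/(1+V/F(Kᵢ−1)), yᵢ = Kᵢxᵢ:
  1: x = 0.2730, y = 0.6006
  2: x = 0.1204, y = 0.0951
  3: x = 0.0909, y = 0.0582
  4: x = 0.2743, y = 0.1399
  5: x = 0.2414, y = 0.1062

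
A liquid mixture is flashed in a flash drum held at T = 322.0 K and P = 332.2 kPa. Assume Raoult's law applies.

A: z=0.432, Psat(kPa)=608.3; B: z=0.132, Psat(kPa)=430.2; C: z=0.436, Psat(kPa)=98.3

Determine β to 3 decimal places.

β = 0.176

Raoult's law: Kᵢ = Pᵢˢᵃᵗ/P = Pᵢˢᵃᵗ/332.2.
  K_A = 608.3/332.2 = 1.83113, K_B = 430.2/332.2 = 1.29500, K_C = 98.3/332.2 = 0.29591
Let β = V/F and solve Σ zᵢ(Kᵢ−1)/(1+β(Kᵢ−1)) = 0.
Check two-phase: ΣzᵢKᵢ = 1.091 > 1 and Σzᵢ/Kᵢ = 1.811 > 1, so g(0) = 0.091 > 0 and g(1) = -0.811 < 0.
Iterate (Newton) starting at β = 0.5:
  β = 0.500: g = -0.1862, g' = -0.672 → β = 0.223
  β = 0.223: g = -0.0248, g' = -0.527 → β = 0.176
Converged at β = 0.176.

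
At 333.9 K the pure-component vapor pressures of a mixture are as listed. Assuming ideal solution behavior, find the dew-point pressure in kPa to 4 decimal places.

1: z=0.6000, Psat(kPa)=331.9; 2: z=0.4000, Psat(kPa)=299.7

At the dew point ψ → 1, so Σzᵢ/Kᵢ = 1 with Kᵢ = Pᵢˢᵃᵗ/P ⇒ 1/P = Σzᵢ/Pᵢˢᵃᵗ.
1/P = 0.6000/331.9 + 0.4000/299.7 = 0.0031424 ⇒ P = 318.2239 kPa

Pdew = 318.2239 kPa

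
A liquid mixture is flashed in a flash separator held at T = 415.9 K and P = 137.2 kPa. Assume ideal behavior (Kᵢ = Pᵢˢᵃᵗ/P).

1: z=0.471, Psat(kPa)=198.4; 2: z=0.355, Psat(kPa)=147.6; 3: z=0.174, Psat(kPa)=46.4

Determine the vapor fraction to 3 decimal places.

Raoult's law: Kᵢ = Pᵢˢᵃᵗ/P = Pᵢˢᵃᵗ/137.2.
  K_1 = 198.4/137.2 = 1.44606, K_2 = 147.6/137.2 = 1.07580, K_3 = 46.4/137.2 = 0.33819
Rachford–Rice: g(ψ) = Σ zᵢ(Kᵢ−1)/(1+ψ(Kᵢ−1)) = 0.
Feasibility: ΣzᵢKᵢ = 1.122, Σzᵢ/Kᵢ = 1.170 — both > 1, two phases present.
Iterate (Newton) starting at ψ = 0.32:
  ψ = 0.320: g = 0.0640, g' = -0.196 → ψ = 0.646
  ψ = 0.646: g = -0.0124, g' = -0.291 → ψ = 0.603
  ψ = 0.603: g = -0.0004, g' = -0.271 → ψ = 0.602
Converged at ψ = 0.602.

ψ = 0.602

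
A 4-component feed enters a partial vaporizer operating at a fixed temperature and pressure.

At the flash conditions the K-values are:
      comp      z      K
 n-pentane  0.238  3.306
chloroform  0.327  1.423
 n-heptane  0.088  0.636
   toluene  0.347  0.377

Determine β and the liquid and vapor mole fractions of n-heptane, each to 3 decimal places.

Material balance + equilibrium reduce to Σ zᵢ(Kᵢ−1)/(1+β(Kᵢ−1)) = 0.
g(0) = ΣzᵢKᵢ − 1 = 0.439 and g(1) = 1 − Σzᵢ/Kᵢ = -0.361, so a root lies in (0, 1).
Newton iteration, β⁰ = 0.6:
  β = 0.600: g = -0.0456, g' = -0.623 → β = 0.527
  β = 0.527: g = -0.0004, g' = -0.613 → β = 0.526
Converged at β = 0.526.
Compositions from xᵢ = zᵢ/(1+β(Kᵢ−1)), yᵢ = Kᵢxᵢ:
  n-pentane: x = 0.108, y = 0.356
  chloroform: x = 0.267, y = 0.381
  n-heptane: x = 0.109, y = 0.069
  toluene: x = 0.516, y = 0.195

β = 0.526, x_n-heptane = 0.109, y_n-heptane = 0.069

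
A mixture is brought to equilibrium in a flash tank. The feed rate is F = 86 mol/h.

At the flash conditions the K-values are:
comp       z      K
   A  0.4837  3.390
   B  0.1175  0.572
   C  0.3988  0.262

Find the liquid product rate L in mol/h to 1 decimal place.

L = 43.3 mol/h

Material balance + equilibrium reduce to Σ zᵢ(Kᵢ−1)/(1+ψ(Kᵢ−1)) = 0.
Feasibility: ΣzᵢKᵢ = 1.8114, Σzᵢ/Kᵢ = 1.8702 — both > 1, two phases present.
Iterate (Newton) starting at ψ = 0.5:
  ψ = 0.5000: g = -0.00374, g' = -1.1538 → ψ = 0.4968
Converged at ψ = 0.4968.
Then V = ψ·F = 0.4968·86 = 42.7 mol/h and L = F − V = 43.3 mol/h.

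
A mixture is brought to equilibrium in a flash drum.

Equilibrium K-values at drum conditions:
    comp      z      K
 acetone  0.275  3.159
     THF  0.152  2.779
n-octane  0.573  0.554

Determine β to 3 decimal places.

Material balance + equilibrium reduce to Σ zᵢ(Kᵢ−1)/(1+β(Kᵢ−1)) = 0.
Check two-phase: ΣzᵢKᵢ = 1.609 > 1 and Σzᵢ/Kᵢ = 1.176 > 1, so g(0) = 0.609 > 0 and g(1) = -0.176 < 0.
Iterate (Newton) starting at β = 0.5:
  β = 0.500: g = 0.0997, g' = -0.620 → β = 0.661
  β = 0.661: g = 0.0066, g' = -0.548 → β = 0.673
Converged at β = 0.673.

β = 0.673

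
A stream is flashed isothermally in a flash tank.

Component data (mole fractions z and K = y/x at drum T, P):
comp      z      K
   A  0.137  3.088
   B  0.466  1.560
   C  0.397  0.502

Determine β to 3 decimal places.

β = 0.700

Material balance + equilibrium reduce to Σ zᵢ(Kᵢ−1)/(1+β(Kᵢ−1)) = 0.
Check two-phase: ΣzᵢKᵢ = 1.349 > 1 and Σzᵢ/Kᵢ = 1.134 > 1, so g(0) = 0.349 > 0 and g(1) = -0.134 < 0.
Iterate (Newton) starting at β = 0.63:
  β = 0.630: g = 0.0284, g' = -0.400 → β = 0.701
  β = 0.701: g = -0.0002, g' = -0.406 → β = 0.700
Converged at β = 0.700.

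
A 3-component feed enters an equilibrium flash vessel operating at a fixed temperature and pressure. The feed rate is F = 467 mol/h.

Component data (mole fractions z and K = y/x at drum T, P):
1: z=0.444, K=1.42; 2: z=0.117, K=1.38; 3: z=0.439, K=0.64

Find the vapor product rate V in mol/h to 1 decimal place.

Let β = V/F and solve Σ zᵢ(Kᵢ−1)/(1+β(Kᵢ−1)) = 0.
Feasibility: ΣzᵢKᵢ = 1.073, Σzᵢ/Kᵢ = 1.083 — both > 1, two phases present.
Newton iteration, β⁰ = 0.5:
  β = 0.500: g = -0.0013, g' = -0.150 → β = 0.492
Converged at β = 0.492.
Then V = β·F = 0.4916·467 = 229.6 mol/h and L = F − V = 237.4 mol/h.

V = 229.6 mol/h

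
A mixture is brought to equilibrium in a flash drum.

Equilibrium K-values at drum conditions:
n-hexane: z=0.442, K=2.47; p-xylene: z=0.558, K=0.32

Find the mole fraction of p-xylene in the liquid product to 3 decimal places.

x_p-xylene = 0.684

Rachford–Rice: g(β) = Σ zᵢ(Kᵢ−1)/(1+β(Kᵢ−1)) = 0.
Feasibility: ΣzᵢKᵢ = 1.270, Σzᵢ/Kᵢ = 1.923 — both > 1, two phases present.
Binary case is linear: z₁(K₁−1)(1+β(K₂−1)) + z₂(K₂−1)(1+β(K₁−1)) = 0
⇒ β = [z₁(K₁−1)+z₂(K₂−1)] / [−(K₁−1)(K₂−1)] = 0.2703/0.9996 = 0.270
Compositions from xᵢ = zᵢ/(1+β(Kᵢ−1)), yᵢ = Kᵢxᵢ:
  n-hexane: x = 0.316, y = 0.781
  p-xylene: x = 0.684, y = 0.219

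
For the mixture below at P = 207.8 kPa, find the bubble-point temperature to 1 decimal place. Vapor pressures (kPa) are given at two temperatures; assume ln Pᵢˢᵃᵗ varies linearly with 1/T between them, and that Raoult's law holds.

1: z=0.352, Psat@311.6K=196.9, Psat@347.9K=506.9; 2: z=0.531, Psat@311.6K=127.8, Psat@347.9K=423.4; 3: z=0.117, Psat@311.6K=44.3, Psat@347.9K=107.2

Bubble-point temperature: ΣzᵢPᵢˢᵃᵗ(T) = P. Interpolate ln Pᵢˢᵃᵗ = aᵢ + bᵢ/T.
  T = 311.6 K: ΣzᵢPᵢˢᵃᵗ = 142.35 kPa
  T = 347.9 K: ΣzᵢPᵢˢᵃᵗ = 415.80 kPa
  T = 329.8 K: ΣzᵢPᵢˢᵃᵗ = 250.43 kPa
  T = 320.7 K: ΣzᵢPᵢˢᵃᵗ = 190.22 kPa
  T = 325.2 K: ΣzᵢPᵢˢᵃᵗ = 218.32 kPa
  T = 322.9 K: ΣzᵢPᵢˢᵃᵗ = 203.56 kPa
Interpolating between 322.9 K and 325.2 K gives T ≈ 323.6 K.

T = 323.6 K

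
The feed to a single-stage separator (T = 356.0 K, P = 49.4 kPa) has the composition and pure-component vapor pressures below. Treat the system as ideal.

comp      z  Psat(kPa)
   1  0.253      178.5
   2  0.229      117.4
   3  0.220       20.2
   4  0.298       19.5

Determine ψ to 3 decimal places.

ψ = 0.535

Raoult's law: Kᵢ = Pᵢˢᵃᵗ/P = Pᵢˢᵃᵗ/49.4.
  K_1 = 178.5/49.4 = 3.61336, K_2 = 117.4/49.4 = 2.37652, K_3 = 20.2/49.4 = 0.40891, K_4 = 19.5/49.4 = 0.39474
Let ψ = V/F and solve Σ zᵢ(Kᵢ−1)/(1+ψ(Kᵢ−1)) = 0.
Feasibility: ΣzᵢKᵢ = 1.666, Σzᵢ/Kᵢ = 1.459 — both > 1, two phases present.
Iterate (Newton) starting at ψ = 0.4:
  ψ = 0.400: g = 0.1183, g' = -0.915 → ψ = 0.529
  ψ = 0.529: g = 0.0052, g' = -0.849 → ψ = 0.535
Converged at ψ = 0.535.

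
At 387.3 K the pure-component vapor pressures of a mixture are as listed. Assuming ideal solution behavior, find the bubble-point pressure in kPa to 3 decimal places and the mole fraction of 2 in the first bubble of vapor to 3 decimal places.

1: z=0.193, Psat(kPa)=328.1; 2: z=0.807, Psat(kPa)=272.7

At the bubble point ψ → 0, so ΣzᵢKᵢ = 1 with Kᵢ = Pᵢˢᵃᵗ/P ⇒ P = ΣzᵢPᵢˢᵃᵗ.
P = 0.193·328.1 + 0.807·272.7 = 283.392 kPa
yᵢ = zᵢPᵢˢᵃᵗ/P ⇒ y_2 = 0.807·272.7/283.392 = 0.777

Pbub = 283.392 kPa, y_2 = 0.777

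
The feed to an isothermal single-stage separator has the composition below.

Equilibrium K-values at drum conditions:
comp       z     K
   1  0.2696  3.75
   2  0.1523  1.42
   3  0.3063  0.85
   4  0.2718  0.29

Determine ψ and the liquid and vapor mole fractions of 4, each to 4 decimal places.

ψ = 0.5226, x_4 = 0.4321, y_4 = 0.1253

Let ψ = V/F and solve Σ zᵢ(Kᵢ−1)/(1+ψ(Kᵢ−1)) = 0.
Feasibility: ΣzᵢKᵢ = 1.5664, Σzᵢ/Kᵢ = 1.4767 — both > 1, two phases present.
Newton iteration, ψ⁰ = 0.37:
  ψ = 0.3700: g = 0.11247, g' = -0.7808 → ψ = 0.5140
  ψ = 0.5140: g = 0.00611, g' = -0.7160 → ψ = 0.5226
Converged at ψ = 0.5226.
Compositions from xᵢ = zᵢ/(1+ψ(Kᵢ−1)), yᵢ = Kᵢxᵢ:
  1: x = 0.1106, y = 0.4148
  2: x = 0.1249, y = 0.1773
  3: x = 0.3324, y = 0.2825
  4: x = 0.4321, y = 0.1253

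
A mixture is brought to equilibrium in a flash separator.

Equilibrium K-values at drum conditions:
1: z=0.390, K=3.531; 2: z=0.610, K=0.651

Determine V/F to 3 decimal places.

Material balance + equilibrium reduce to Σ zᵢ(Kᵢ−1)/(1+V/F(Kᵢ−1)) = 0.
Check two-phase: ΣzᵢKᵢ = 1.774 > 1 and Σzᵢ/Kᵢ = 1.047 > 1, so g(0) = 0.774 > 0 and g(1) = -0.047 < 0.
Binary case is linear: z₁(K₁−1)(1+V/F(K₂−1)) + z₂(K₂−1)(1+V/F(K₁−1)) = 0
⇒ V/F = [z₁(K₁−1)+z₂(K₂−1)] / [−(K₁−1)(K₂−1)] = 0.7742/0.8833 = 0.876

V/F = 0.876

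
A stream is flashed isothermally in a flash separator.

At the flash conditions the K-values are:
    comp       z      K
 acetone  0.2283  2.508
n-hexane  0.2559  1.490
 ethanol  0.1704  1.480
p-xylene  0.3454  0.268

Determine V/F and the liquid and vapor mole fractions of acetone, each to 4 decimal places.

V/F = 0.4471, x_acetone = 0.1364, y_acetone = 0.3420

Rachford–Rice: g(V/F) = Σ zᵢ(Kᵢ−1)/(1+V/F(Kᵢ−1)) = 0.
Check two-phase: ΣzᵢKᵢ = 1.2986 > 1 and Σzᵢ/Kᵢ = 1.6667 > 1, so g(0) = 0.2986 > 0 and g(1) = -0.6667 < 0.
Newton–Raphson from V/F = 0.5:
  V/F = 0.5000: g = -0.03583, g' = -0.6944 → V/F = 0.4484
  V/F = 0.4484: g = -0.00086, g' = -0.6628 → V/F = 0.4471
Converged at V/F = 0.4471.
Compositions from xᵢ = zᵢ/(1+V/F(Kᵢ−1)), yᵢ = Kᵢxᵢ:
  acetone: x = 0.1364, y = 0.3420
  n-hexane: x = 0.2099, y = 0.3128
  ethanol: x = 0.1403, y = 0.2076
  p-xylene: x = 0.5134, y = 0.1376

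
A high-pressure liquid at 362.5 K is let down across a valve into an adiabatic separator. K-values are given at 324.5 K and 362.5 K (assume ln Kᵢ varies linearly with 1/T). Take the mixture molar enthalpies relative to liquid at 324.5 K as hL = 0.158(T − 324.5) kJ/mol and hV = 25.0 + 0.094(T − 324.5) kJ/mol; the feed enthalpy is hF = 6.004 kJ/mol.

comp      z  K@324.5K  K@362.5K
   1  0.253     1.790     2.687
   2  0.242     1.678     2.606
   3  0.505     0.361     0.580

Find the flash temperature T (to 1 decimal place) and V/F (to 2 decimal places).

T = 329.6 K, V/F = 0.21

Adiabatic flash: solve Rachford–Rice at each trial T, then check hF = ψ·hV(T) + (1−ψ)·hL(T).
  T = 324.5 K: K = (1.790, 1.678, 0.361), RR gives ψ = 0.088, H_out = 2.189 kJ/mol
  T = 362.5 K: K = (2.687, 2.606, 0.580), RR gives ψ = 0.872, H_out = 25.681 kJ/mol
  T = 343.5 K: K = (2.218, 2.117, 0.464), RR gives ψ = 0.490, H_out = 14.665 kJ/mol
  T = 334.0 K: K = (1.999, 1.891, 0.411), RR gives ψ = 0.306, H_out = 8.953 kJ/mol
  T = 329.2 K: K = (1.892, 1.782, 0.385), RR gives ψ = 0.202, H_out = 5.731 kJ/mol
  T = 331.6 K: K = (1.945, 1.836, 0.398), RR gives ψ = 0.255, H_out = 7.382 kJ/mol
Linear interpolation between T = 329.2 (H_out = 5.731) and T = 331.6 (H_out = 7.382) on hF = 6.004 gives T ≈ 329.6 K, at which ψ = 0.21.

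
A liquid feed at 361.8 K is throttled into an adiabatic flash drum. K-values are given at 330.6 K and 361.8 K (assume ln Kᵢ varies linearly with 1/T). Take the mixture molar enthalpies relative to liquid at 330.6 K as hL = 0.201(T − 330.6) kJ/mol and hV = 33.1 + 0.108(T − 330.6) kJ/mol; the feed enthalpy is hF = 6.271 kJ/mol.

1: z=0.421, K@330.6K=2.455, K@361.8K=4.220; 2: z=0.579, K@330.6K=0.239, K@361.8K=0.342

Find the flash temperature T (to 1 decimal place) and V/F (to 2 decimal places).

Adiabatic flash: solve Rachford–Rice at each trial T, then check hF = ψ·hV(T) + (1−ψ)·hL(T).
  T = 330.6 K: K = (2.455, 0.239), RR gives ψ = 0.155, H_out = 5.140 kJ/mol
  T = 361.8 K: K = (4.220, 0.342), RR gives ψ = 0.460, H_out = 20.163 kJ/mol
  T = 346.2 K: K = (3.258, 0.288), RR gives ψ = 0.335, H_out = 13.741 kJ/mol
  T = 338.4 K: K = (2.837, 0.263), RR gives ψ = 0.256, H_out = 9.861 kJ/mol
  T = 334.5 K: K = (2.642, 0.251), RR gives ψ = 0.209, H_out = 7.635 kJ/mol
  T = 332.6 K: K = (2.550, 0.245), RR gives ψ = 0.184, H_out = 6.458 kJ/mol
Linear interpolation between T = 330.6 (H_out = 5.140) and T = 332.6 (H_out = 6.458) on hF = 6.271 gives T ≈ 332.3 K, at which ψ = 0.18.

T = 332.3 K, V/F = 0.18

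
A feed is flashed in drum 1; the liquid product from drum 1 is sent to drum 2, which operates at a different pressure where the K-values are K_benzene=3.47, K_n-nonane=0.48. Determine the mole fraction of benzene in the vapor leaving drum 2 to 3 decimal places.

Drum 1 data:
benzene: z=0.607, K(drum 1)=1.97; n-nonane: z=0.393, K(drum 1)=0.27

Drum 1:
Iterate (Newton) starting at ψ₁ = 0.67:
  ψ₁ = 0.670: g = -0.2047, g' = -1.012 → ψ₁ = 0.468
  ψ₁ = 0.468: g = -0.0306, g' = -0.753 → ψ₁ = 0.427
  ψ₁ = 0.427: g = -0.0005, g' = -0.728 → ψ₁ = 0.426
Converged at ψ₁ = 0.426.
Drum-1 compositions:
  benzene: x = 0.429, y = 0.846
  n-nonane: x = 0.571, y = 0.154
Drum-2 feed = drum-1 liquid: z₂ = (0.4294, 0.5706).
Drum 2:
Let ψ₂ = V/F and solve Σ zᵢ(Kᵢ−1)/(1+ψ₂(Kᵢ−1)) = 0.
Feasibility: ΣzᵢKᵢ = 1.764, Σzᵢ/Kᵢ = 1.312 — both > 1, two phases present.
Newton–Raphson from ψ₂ = 0.5:
  ψ₂ = 0.500: g = 0.0736, g' = -0.806 → ψ₂ = 0.591
  ψ₂ = 0.591: g = 0.0026, g' = -0.754 → ψ₂ = 0.595
Converged at ψ₂ = 0.595.
  benzene: x = 0.174, y = 0.603
  n-nonane: x = 0.826, y = 0.397

y_benzene (drum 2) = 0.603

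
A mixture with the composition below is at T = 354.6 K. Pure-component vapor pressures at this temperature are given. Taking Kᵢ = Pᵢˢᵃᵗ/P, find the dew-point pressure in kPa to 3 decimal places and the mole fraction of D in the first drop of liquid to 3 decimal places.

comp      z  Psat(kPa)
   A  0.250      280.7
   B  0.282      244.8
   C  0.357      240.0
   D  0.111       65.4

Pdew = 191.302 kPa, x_D = 0.325

At the dew point ψ → 1, so Σzᵢ/Kᵢ = 1 with Kᵢ = Pᵢˢᵃᵗ/P ⇒ 1/P = Σzᵢ/Pᵢˢᵃᵗ.
1/P = 0.250/280.7 + 0.282/244.8 + 0.357/240.0 + 0.111/65.4 = 0.005227 ⇒ P = 191.302 kPa
xᵢ = zᵢP/Pᵢˢᵃᵗ ⇒ x_D = 0.111·191.302/65.4 = 0.325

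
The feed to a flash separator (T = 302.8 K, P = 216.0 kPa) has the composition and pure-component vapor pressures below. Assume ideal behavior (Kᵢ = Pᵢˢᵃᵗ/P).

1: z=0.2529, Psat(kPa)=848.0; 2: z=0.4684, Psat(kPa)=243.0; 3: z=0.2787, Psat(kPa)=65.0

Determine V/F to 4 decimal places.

Raoult's law: Kᵢ = Pᵢˢᵃᵗ/P = Pᵢˢᵃᵗ/216.0.
  K_1 = 848.0/216.0 = 3.925926, K_2 = 243.0/216.0 = 1.125000, K_3 = 65.0/216.0 = 0.300926
Rachford–Rice: g(V/F) = Σ zᵢ(Kᵢ−1)/(1+V/F(Kᵢ−1)) = 0.
g(0) = ΣzᵢKᵢ − 1 = 0.6037 and g(1) = 1 − Σzᵢ/Kᵢ = -0.4069, so a root lies in (0, 1).
Newton–Raphson from V/F = 0.5:
  V/F = 0.5000: g = 0.05602, g' = -0.6853 → V/F = 0.5817
  V/F = 0.5817: g = 0.00005, g' = -0.6898 → V/F = 0.5818
Converged at V/F = 0.5818.

V/F = 0.5818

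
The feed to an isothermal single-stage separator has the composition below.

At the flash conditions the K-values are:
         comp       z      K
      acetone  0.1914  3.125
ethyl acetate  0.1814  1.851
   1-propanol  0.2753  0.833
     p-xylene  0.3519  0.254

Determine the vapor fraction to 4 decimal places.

Material balance + equilibrium reduce to Σ zᵢ(Kᵢ−1)/(1+ψ(Kᵢ−1)) = 0.
Feasibility: ΣzᵢKᵢ = 1.2526, Σzᵢ/Kᵢ = 1.8752 — both > 1, two phases present.
Newton iteration, ψ⁰ = 0.54:
  ψ = 0.5400: g = -0.19498, g' = -0.8075 → ψ = 0.2985
  ψ = 0.2985: g = -0.01418, g' = -0.7397 → ψ = 0.2794
  ψ = 0.2794: g = 0.00007, g' = -0.7470 → ψ = 0.2795
Converged at ψ = 0.2795.

ψ = 0.2795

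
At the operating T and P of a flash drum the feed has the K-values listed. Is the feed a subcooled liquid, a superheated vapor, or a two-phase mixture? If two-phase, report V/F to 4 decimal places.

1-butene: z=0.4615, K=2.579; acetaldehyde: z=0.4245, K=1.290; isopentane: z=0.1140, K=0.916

ΣzᵢKᵢ = 1.8422; Σzᵢ/Kᵢ = 0.6325.
Since Σzᵢ/Kᵢ < 1 the mixture is above its dew point — single vapor phase.

superheated vapor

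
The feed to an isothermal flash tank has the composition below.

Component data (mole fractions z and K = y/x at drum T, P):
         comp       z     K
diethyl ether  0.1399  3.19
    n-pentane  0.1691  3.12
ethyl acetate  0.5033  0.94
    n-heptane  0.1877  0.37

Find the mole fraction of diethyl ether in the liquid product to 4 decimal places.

Let ψ = V/F and solve Σ zᵢ(Kᵢ−1)/(1+ψ(Kᵢ−1)) = 0.
Check two-phase: ΣzᵢKᵢ = 1.5164 > 1 and Σzᵢ/Kᵢ = 1.1408 > 1, so g(0) = 0.5164 > 0 and g(1) = -0.1408 < 0.
Iterate (Newton) starting at ψ = 0.59:
  ψ = 0.5900: g = 0.07343, g' = -0.4684 → ψ = 0.7468
  ψ = 0.7468: g = 0.00011, g' = -0.4782 → ψ = 0.7470
Converged at ψ = 0.7470.
Compositions from xᵢ = zᵢ/(1+ψ(Kᵢ−1)), yᵢ = Kᵢxᵢ:
  diethyl ether: x = 0.0531, y = 0.1693
  n-pentane: x = 0.0655, y = 0.2042
  ethyl acetate: x = 0.5269, y = 0.4953
  n-heptane: x = 0.3546, y = 0.1312

x_diethyl ether = 0.0531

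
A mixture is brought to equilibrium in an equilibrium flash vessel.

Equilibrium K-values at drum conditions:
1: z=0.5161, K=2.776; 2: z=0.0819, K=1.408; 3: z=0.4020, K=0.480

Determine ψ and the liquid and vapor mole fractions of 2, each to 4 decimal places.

Material balance + equilibrium reduce to Σ zᵢ(Kᵢ−1)/(1+ψ(Kᵢ−1)) = 0.
Feasibility: ΣzᵢKᵢ = 1.7410, Σzᵢ/Kᵢ = 1.0816 — both > 1, two phases present.
Newton iteration, ψ⁰ = 0.49:
  ψ = 0.4900: g = 0.23743, g' = -0.6706 → ψ = 0.8440
  ψ = 0.8440: g = 0.01908, g' = -0.6135 → ψ = 0.8751
  ψ = 0.8751: g = -0.00014, g' = -0.6230 → ψ = 0.8749
Converged at ψ = 0.8749.
Compositions from xᵢ = zᵢ/(1+ψ(Kᵢ−1)), yᵢ = Kᵢxᵢ:
  1: x = 0.2021, y = 0.5610
  2: x = 0.0604, y = 0.0850
  3: x = 0.7376, y = 0.3540

ψ = 0.8749, x_2 = 0.0604, y_2 = 0.0850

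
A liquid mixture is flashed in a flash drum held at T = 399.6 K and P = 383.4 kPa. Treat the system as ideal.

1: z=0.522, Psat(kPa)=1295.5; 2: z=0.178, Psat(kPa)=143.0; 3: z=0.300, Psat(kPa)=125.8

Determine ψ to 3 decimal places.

ψ = 0.595

Raoult's law: Kᵢ = Pᵢˢᵃᵗ/P = Pᵢˢᵃᵗ/383.4.
  K_1 = 1295.5/383.4 = 3.37898, K_2 = 143.0/383.4 = 0.37298, K_3 = 125.8/383.4 = 0.32812
Material balance + equilibrium reduce to Σ zᵢ(Kᵢ−1)/(1+ψ(Kᵢ−1)) = 0.
g(0) = ΣzᵢKᵢ − 1 = 0.929 and g(1) = 1 − Σzᵢ/Kᵢ = -0.546, so a root lies in (0, 1).
Newton–Raphson from ψ = 0.33:
  ψ = 0.330: g = 0.2960, g' = -1.262 → ψ = 0.565
  ψ = 0.565: g = 0.0325, g' = -1.057 → ψ = 0.595
Converged at ψ = 0.595.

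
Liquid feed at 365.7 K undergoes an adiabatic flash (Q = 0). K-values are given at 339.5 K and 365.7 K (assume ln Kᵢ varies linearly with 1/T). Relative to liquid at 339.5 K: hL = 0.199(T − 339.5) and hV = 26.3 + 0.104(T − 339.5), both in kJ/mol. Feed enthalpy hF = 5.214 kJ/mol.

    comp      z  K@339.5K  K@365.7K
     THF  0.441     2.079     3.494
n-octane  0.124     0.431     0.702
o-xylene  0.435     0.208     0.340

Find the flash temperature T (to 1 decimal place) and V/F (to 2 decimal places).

T = 343.6 K, V/F = 0.17

Adiabatic flash: solve Rachford–Rice at each trial T, then check hF = ψ·hV(T) + (1−ψ)·hL(T).
  T = 339.5 K: K = (2.079, 0.431, 0.208), RR gives ψ = 0.075, H_out = 1.980 kJ/mol
  T = 365.7 K: K = (3.494, 0.702, 0.340), RR gives ψ = 0.518, H_out = 17.547 kJ/mol
  T = 352.6 K: K = (2.721, 0.555, 0.268), RR gives ψ = 0.330, H_out = 10.872 kJ/mol
  T = 346.1 K: K = (2.387, 0.491, 0.237), RR gives ψ = 0.219, H_out = 6.926 kJ/mol
  T = 342.8 K: K = (2.229, 0.460, 0.222), RR gives ψ = 0.152, H_out = 4.610 kJ/mol
  T = 344.5 K: K = (2.310, 0.476, 0.230), RR gives ψ = 0.187, H_out = 5.836 kJ/mol
Linear interpolation between T = 342.8 (H_out = 4.610) and T = 344.5 (H_out = 5.836) on hF = 5.214 gives T ≈ 343.6 K, at which ψ = 0.17.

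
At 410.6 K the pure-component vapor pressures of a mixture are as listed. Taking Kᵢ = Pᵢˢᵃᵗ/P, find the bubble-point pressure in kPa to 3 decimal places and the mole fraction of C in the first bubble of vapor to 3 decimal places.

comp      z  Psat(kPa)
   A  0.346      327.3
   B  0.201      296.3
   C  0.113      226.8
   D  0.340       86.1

Pbub = 227.704 kPa, y_C = 0.113

At the bubble point ψ → 0, so ΣzᵢKᵢ = 1 with Kᵢ = Pᵢˢᵃᵗ/P ⇒ P = ΣzᵢPᵢˢᵃᵗ.
P = 0.346·327.3 + 0.201·296.3 + 0.113·226.8 + 0.340·86.1 = 227.704 kPa
yᵢ = zᵢPᵢˢᵃᵗ/P ⇒ y_C = 0.113·226.8/227.704 = 0.113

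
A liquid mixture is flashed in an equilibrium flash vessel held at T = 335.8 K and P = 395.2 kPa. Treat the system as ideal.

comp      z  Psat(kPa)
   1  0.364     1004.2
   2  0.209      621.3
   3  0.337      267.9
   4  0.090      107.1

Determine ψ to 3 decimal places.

Raoult's law: Kᵢ = Pᵢˢᵃᵗ/P = Pᵢˢᵃᵗ/395.2.
  K_1 = 1004.2/395.2 = 2.54099, K_2 = 621.3/395.2 = 1.57212, K_3 = 267.9/395.2 = 0.67788, K_4 = 107.1/395.2 = 0.27100
Material balance + equilibrium reduce to Σ zᵢ(Kᵢ−1)/(1+ψ(Kᵢ−1)) = 0.
g(0) = ΣzᵢKᵢ − 1 = 0.506 and g(1) = 1 − Σzᵢ/Kᵢ = -0.105, so a root lies in (0, 1).
Iterate (Newton) starting at ψ = 0.59:
  ψ = 0.590: g = 0.1340, g' = -0.476 → ψ = 0.872
  ψ = 0.872: g = -0.0117, g' = -0.615 → ψ = 0.853
  ψ = 0.853: g = -0.0002, g' = -0.593 → ψ = 0.852
Converged at ψ = 0.852.

ψ = 0.852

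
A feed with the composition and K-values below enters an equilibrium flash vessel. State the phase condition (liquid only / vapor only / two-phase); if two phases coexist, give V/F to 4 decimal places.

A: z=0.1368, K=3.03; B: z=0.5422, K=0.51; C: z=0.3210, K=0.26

liquid only

ΣzᵢKᵢ = 0.7745; Σzᵢ/Kᵢ = 2.3429.
Since ΣzᵢKᵢ < 1 the mixture is below its bubble point — single liquid phase.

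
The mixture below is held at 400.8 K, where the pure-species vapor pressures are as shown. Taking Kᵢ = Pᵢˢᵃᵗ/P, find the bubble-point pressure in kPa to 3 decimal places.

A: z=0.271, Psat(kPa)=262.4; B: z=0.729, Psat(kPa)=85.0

At the bubble point ψ → 0, so ΣzᵢKᵢ = 1 with Kᵢ = Pᵢˢᵃᵗ/P ⇒ P = ΣzᵢPᵢˢᵃᵗ.
P = 0.271·262.4 + 0.729·85.0 = 133.075 kPa

Pbub = 133.075 kPa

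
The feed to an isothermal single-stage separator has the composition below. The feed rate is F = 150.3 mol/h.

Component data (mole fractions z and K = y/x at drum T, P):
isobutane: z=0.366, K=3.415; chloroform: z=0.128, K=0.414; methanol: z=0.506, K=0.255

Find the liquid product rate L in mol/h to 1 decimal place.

L = 112.7 mol/h

Material balance + equilibrium reduce to Σ zᵢ(Kᵢ−1)/(1+V/F(Kᵢ−1)) = 0.
Check two-phase: ΣzᵢKᵢ = 1.432 > 1 and Σzᵢ/Kᵢ = 2.401 > 1, so g(0) = 0.432 > 0 and g(1) = -1.401 < 0.
Iterate (Newton) starting at V/F = 0.5:
  V/F = 0.500: g = -0.3064, g' = -1.239 → V/F = 0.253
  V/F = 0.253: g = -0.0036, g' = -1.310 → V/F = 0.250
Converged at V/F = 0.250.
Then V = V/F·F = 0.2500·150.3 = 37.6 mol/h and L = F − V = 112.7 mol/h.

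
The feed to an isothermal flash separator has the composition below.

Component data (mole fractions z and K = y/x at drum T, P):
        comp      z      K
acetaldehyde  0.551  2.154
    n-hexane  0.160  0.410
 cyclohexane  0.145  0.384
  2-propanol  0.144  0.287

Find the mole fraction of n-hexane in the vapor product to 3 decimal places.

y_n-hexane = 0.091

Iterate (Newton) starting at ψ = 0.5:
  ψ = 0.500: g = -0.0193, g' = -0.699 → ψ = 0.472
Converged at ψ = 0.472.
Compositions from xᵢ = zᵢ/(1+ψ(Kᵢ−1)), yᵢ = Kᵢxᵢ:
  acetaldehyde: x = 0.357, y = 0.768
  n-hexane: x = 0.222, y = 0.091
  cyclohexane: x = 0.204, y = 0.079
  2-propanol: x = 0.217, y = 0.062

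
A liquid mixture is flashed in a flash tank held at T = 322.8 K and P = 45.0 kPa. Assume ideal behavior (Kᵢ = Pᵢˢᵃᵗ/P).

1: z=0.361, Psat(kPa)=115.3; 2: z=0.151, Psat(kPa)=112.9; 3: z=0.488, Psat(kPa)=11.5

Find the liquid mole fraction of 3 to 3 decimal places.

x_3 = 0.675

Raoult's law: Kᵢ = Pᵢˢᵃᵗ/P = Pᵢˢᵃᵗ/45.0.
  K_1 = 115.3/45.0 = 2.56222, K_2 = 112.9/45.0 = 2.50889, K_3 = 11.5/45.0 = 0.25556
Material balance + equilibrium reduce to Σ zᵢ(Kᵢ−1)/(1+β(Kᵢ−1)) = 0.
Check two-phase: ΣzᵢKᵢ = 1.429 > 1 and Σzᵢ/Kᵢ = 2.111 > 1, so g(0) = 0.429 > 0 and g(1) = -1.111 < 0.
Newton iteration, β⁰ = 0.37:
  β = 0.370: g = 0.0022, g' = -1.011 → β = 0.372
Converged at β = 0.372.
Compositions from xᵢ = zᵢ/(1+β(Kᵢ−1)), yᵢ = Kᵢxᵢ:
  1: x = 0.228, y = 0.585
  2: x = 0.097, y = 0.243
  3: x = 0.675, y = 0.173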